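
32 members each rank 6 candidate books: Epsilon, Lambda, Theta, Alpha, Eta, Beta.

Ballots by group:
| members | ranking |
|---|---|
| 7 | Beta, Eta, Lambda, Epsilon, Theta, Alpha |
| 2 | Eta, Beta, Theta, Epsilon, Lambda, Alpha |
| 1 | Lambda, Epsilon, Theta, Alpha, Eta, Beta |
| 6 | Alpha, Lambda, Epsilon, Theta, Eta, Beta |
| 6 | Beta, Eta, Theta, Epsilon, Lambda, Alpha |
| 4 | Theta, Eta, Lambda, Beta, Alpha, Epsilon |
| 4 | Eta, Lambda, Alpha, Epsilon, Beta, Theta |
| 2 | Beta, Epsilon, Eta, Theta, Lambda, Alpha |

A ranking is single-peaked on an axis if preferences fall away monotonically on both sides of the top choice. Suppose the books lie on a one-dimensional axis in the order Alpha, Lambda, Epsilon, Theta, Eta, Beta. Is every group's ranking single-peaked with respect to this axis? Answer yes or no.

Axis positions: Alpha=1, Lambda=2, Epsilon=3, Theta=4, Eta=5, Beta=6.
Group 1: ranking walks positions 6-5-2-3-4-1; Lambda is ranked above Theta even though Theta lies between Lambda and the peak Beta on the axis — preferences dip and rise again. Not single-peaked.
Group 2 (peak Eta at position 5): ranking walks positions 5-6-4-3-2-1, expanding outward from the peak — single-peaked.
Group 3 (peak Lambda at position 2): ranking walks positions 2-3-4-1-5-6, expanding outward from the peak — single-peaked.
Group 4 (peak Alpha at position 1): ranking walks positions 1-2-3-4-5-6, expanding outward from the peak — single-peaked.
Group 5 (peak Beta at position 6): ranking walks positions 6-5-4-3-2-1, expanding outward from the peak — single-peaked.
Group 6: ranking walks positions 4-5-2-6-1-3; Lambda is ranked above Epsilon even though Epsilon lies between Lambda and the peak Theta on the axis — preferences dip and rise again. Not single-peaked.
Group 7: ranking walks positions 5-2-1-3-6-4; Lambda is ranked above Theta even though Theta lies between Lambda and the peak Eta on the axis — preferences dip and rise again. Not single-peaked.
Group 8: ranking walks positions 6-3-5-4-2-1; Epsilon is ranked above Eta even though Eta lies between Epsilon and the peak Beta on the axis — preferences dip and rise again. Not single-peaked.
Group 1 violates single-peakedness, so the profile is not single-peaked on this axis.

no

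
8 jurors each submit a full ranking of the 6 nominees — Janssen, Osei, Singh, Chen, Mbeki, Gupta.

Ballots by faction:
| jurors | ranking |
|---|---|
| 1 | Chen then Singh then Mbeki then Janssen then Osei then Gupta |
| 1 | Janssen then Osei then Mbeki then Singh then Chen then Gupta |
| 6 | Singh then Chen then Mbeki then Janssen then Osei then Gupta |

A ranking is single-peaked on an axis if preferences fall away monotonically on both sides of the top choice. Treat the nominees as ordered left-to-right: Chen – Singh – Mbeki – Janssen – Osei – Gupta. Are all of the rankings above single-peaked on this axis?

Axis positions: Chen=1, Singh=2, Mbeki=3, Janssen=4, Osei=5, Gupta=6.
Faction 1 (peak Chen at position 1): ranking walks positions 1-2-3-4-5-6, expanding outward from the peak — single-peaked.
Faction 2 (peak Janssen at position 4): ranking walks positions 4-5-3-2-1-6, expanding outward from the peak — single-peaked.
Faction 3 (peak Singh at position 2): ranking walks positions 2-1-3-4-5-6, expanding outward from the peak — single-peaked.
Every ranking is single-peaked on this axis.

yes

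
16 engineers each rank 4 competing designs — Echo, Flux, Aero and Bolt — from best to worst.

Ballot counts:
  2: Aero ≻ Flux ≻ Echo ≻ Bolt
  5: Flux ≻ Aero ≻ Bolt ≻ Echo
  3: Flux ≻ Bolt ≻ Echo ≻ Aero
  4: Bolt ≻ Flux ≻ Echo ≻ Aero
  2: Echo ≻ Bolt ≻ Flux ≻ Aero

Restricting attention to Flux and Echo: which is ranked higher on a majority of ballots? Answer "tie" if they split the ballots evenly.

Flux

Ballots ranking Flux above Echo: 2 + 5 + 3 + 4 = 14.
Ballots ranking Echo above Flux: 16 − 14 = 2.
Flux wins the head-to-head 14–2.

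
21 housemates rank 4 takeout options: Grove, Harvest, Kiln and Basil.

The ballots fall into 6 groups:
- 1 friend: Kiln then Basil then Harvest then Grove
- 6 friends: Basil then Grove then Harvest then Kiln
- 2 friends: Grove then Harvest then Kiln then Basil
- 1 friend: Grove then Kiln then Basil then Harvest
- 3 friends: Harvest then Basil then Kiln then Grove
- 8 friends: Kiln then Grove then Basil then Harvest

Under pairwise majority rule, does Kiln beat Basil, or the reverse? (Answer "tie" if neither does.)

Ballots ranking Kiln above Basil: 1 + 2 + 1 + 8 = 12.
Ballots ranking Basil above Kiln: 21 − 12 = 9.
Kiln wins the head-to-head 12–9.

Kiln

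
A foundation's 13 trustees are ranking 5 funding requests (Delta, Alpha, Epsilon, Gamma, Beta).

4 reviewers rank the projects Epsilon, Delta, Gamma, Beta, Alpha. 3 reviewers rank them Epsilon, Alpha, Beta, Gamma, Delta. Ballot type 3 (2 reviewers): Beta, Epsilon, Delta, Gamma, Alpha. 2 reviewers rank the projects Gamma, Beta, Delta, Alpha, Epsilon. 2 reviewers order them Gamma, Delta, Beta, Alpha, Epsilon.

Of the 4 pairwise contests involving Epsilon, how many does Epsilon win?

4

Epsilon against each rival (13 reviewers):
Epsilon vs Delta: Epsilon, 9–4.
Epsilon vs Alpha: Epsilon preferred on 4+3+2 = 9 ballots; Epsilon wins 9–4.
Epsilon vs Gamma: Epsilon preferred on 4+3+2 = 9 ballots; Epsilon wins 9–4.
Epsilon vs Beta: 4+3 = 7 for Epsilon, 6 for Beta — Epsilon by 7–6.
Epsilon beats Delta, Alpha, Gamma, Beta — 4 pairwise wins.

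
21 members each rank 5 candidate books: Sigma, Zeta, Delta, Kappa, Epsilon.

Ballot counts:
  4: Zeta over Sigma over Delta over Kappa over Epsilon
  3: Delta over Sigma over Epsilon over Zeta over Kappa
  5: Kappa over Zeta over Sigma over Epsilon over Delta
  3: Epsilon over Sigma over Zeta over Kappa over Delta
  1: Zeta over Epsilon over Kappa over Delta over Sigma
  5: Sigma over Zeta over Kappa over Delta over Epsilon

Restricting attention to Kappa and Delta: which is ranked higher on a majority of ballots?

Ballots ranking Kappa above Delta: 5 + 3 + 1 + 5 = 14.
Ballots ranking Delta above Kappa: 21 − 14 = 7.
Kappa wins the head-to-head 14–7.

Kappa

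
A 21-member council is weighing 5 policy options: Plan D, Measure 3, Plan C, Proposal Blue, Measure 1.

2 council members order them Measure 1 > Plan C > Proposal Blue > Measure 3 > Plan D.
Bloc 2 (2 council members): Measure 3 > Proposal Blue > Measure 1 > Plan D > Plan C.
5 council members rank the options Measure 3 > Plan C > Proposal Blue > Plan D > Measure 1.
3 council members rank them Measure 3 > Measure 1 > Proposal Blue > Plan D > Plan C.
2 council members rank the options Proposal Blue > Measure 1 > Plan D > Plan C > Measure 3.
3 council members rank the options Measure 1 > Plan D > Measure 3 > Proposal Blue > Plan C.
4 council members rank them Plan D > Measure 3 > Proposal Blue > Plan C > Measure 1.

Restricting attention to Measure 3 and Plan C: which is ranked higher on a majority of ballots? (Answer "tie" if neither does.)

Ballots ranking Measure 3 above Plan C: 2 + 5 + 3 + 3 + 4 = 17.
Ballots ranking Plan C above Measure 3: 21 − 17 = 4.
Measure 3 wins the head-to-head 17–4.

Measure 3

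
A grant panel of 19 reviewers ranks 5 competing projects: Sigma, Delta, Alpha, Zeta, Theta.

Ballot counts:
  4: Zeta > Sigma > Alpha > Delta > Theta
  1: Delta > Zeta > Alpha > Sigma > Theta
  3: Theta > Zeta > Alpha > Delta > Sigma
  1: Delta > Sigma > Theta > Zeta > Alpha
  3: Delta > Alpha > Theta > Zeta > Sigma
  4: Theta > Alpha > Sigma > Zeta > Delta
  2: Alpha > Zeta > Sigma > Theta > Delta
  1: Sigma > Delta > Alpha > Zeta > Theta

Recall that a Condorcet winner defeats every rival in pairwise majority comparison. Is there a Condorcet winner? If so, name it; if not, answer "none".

Pairwise majorities:
Sigma vs Delta: 11 to 8, Sigma.
Sigma vs Alpha: Sigma is ranked higher on 4+1+1 = 6 ballots, Alpha on 13. Alpha wins 13–6.
Sigma vs Zeta: Sigma is ranked higher on 1+4+1 = 6 ballots, Zeta on 13. Zeta wins 13–6.
Sigma vs Theta: Sigma preferred on 4+1+1+2+1 = 9 ballots; Theta wins 10–9.
Delta vs Alpha: 1+1+3+1 = 6 for Delta, 13 for Alpha — Alpha by 13–6.
Delta vs Zeta: 1+1+3+1 = 6 for Delta, 13 for Zeta — Zeta by 13–6.
Delta vs Theta: Delta preferred on 4+1+1+3+1 = 10 ballots; Delta wins 10–9.
Alpha vs Zeta: Alpha is ranked higher on 3+4+2+1 = 10 ballots, Zeta on 9. Alpha wins 10–9.
Alpha vs Theta: Alpha is ranked higher on 4+1+3+2+1 = 11 ballots, Theta on 8. Alpha wins 11–8.
Zeta vs Theta: 8 to 11, Theta.
Only Alpha has no losses; Alpha is the Condorcet winner.

Alpha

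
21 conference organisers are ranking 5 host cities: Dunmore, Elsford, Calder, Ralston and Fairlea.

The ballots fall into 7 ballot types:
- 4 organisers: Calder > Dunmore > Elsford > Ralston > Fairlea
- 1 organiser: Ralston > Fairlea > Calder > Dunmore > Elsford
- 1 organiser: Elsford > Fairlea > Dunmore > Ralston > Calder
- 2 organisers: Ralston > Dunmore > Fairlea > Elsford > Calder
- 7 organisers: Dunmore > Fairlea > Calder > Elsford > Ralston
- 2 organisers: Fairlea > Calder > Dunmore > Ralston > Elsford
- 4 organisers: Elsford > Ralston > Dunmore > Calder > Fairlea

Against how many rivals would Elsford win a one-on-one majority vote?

1

Elsford against each rival (21 organisers):
Elsford vs Dunmore: Elsford preferred on 1+4 = 5 ballots; Dunmore wins 16–5.
Elsford vs Calder: 1+2+4 = 7 for Elsford, 14 for Calder — Calder by 14–7.
Elsford vs Ralston: 4+1+7+4 = 16 for Elsford, 5 for Ralston — Elsford by 16–5.
Elsford vs Fairlea: Elsford is ranked higher on 4+1+4 = 9 ballots, Fairlea on 12. Fairlea wins 12–9.
Elsford beats Ralston; loses to Dunmore, Calder, Fairlea — 1 pairwise win.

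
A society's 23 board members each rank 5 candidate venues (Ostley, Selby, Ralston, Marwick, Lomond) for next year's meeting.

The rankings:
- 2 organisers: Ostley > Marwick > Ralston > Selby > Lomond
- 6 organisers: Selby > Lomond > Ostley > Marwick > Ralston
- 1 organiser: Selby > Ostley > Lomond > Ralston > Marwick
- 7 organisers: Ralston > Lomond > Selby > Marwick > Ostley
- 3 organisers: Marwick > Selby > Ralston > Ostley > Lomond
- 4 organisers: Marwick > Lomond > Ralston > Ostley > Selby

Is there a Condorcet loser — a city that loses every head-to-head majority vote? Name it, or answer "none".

Ostley

Head-to-head results (23 organisers):
Ostley vs Selby: Selby wins 17–6.
Ostley vs Ralston: Ostley is ranked higher on 2+6+1 = 9 ballots, Ralston on 14. Ralston wins 14–9.
Ostley vs Marwick: Marwick wins 14–9.
Ostley–Lomond: Lomond 17–6.
Selby vs Ralston: Ralston, 13–10.
Selby vs Marwick: Selby is ranked higher on 6+1+7 = 14 ballots, Marwick on 9. Selby wins 14–9.
Selby vs Lomond: Selby wins 12–11.
Ralston vs Marwick: Ralston preferred on 1+7 = 8 ballots; Marwick wins 15–8.
Ralston vs Lomond: Ralston wins 12–11.
Marwick–Lomond: Lomond 14–9.
Ostley loses to every other city — it is the Condorcet loser.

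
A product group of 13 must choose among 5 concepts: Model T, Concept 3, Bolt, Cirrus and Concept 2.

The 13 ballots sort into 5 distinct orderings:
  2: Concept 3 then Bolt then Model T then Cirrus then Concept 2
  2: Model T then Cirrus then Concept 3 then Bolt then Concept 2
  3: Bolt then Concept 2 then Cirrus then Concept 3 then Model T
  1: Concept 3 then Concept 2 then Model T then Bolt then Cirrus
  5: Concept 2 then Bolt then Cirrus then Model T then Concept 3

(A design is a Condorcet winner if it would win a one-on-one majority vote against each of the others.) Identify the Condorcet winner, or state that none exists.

Head-to-head results (13 engineers):
Model T vs Concept 3: Model T is ranked higher on 2+5 = 7 ballots, Concept 3 on 6. Model T wins 7–6.
Model T vs Bolt: 2+1 = 3 for Model T, 10 for Bolt — Bolt by 10–3.
Model T vs Cirrus: Model T is ranked higher on 2+2+1 = 5 ballots, Cirrus on 8. Cirrus wins 8–5.
Model T vs Concept 2: 2+2 = 4 for Model T, 9 for Concept 2 — Concept 2 by 9–4.
Concept 3 vs Bolt: Concept 3 preferred on 2+2+1 = 5 ballots; Bolt wins 8–5.
Concept 3 vs Cirrus: 3 to 10, Cirrus.
Concept 3 vs Concept 2: 5 to 8, Concept 2.
Bolt vs Cirrus: 2+3+1+5 = 11 for Bolt, 2 for Cirrus — Bolt by 11–2.
Bolt vs Concept 2: Bolt is ranked higher on 2+2+3 = 7 ballots, Concept 2 on 6. Bolt wins 7–6.
Cirrus vs Concept 2: 4 to 9, Concept 2.
Only Bolt has no losses; Bolt is the Condorcet winner.

Bolt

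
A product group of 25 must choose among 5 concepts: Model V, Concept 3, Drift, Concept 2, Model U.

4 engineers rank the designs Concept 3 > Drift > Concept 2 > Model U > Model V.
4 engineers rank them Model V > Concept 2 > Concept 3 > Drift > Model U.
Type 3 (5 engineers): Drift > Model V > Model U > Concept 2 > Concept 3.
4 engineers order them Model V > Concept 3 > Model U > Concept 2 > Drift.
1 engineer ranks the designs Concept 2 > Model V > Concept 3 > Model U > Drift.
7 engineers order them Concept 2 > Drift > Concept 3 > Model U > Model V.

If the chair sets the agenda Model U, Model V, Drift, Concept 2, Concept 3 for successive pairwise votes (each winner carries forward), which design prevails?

Round 1: Model U vs Model V — 11–14, Model V advances.
Round 2: Model V vs Drift — 9–16, Drift advances.
Round 3: Drift vs Concept 2 — 9–16, Concept 2 advances.
Round 4: Concept 2 vs Concept 3 — 17–8, Concept 2 advances.
The agenda winner is Concept 2.

Concept 2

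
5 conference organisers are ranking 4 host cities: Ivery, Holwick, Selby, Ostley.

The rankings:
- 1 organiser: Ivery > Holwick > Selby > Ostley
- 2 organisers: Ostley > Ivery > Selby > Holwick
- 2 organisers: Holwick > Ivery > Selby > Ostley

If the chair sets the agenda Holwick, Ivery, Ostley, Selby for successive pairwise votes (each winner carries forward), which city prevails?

Ivery

Round 1: Holwick vs Ivery — 2–3, Ivery advances.
Round 2: Ivery vs Ostley — 3–2, Ivery advances.
Round 3: Ivery vs Selby — 5–0, Ivery advances.
Ivery survives the agenda.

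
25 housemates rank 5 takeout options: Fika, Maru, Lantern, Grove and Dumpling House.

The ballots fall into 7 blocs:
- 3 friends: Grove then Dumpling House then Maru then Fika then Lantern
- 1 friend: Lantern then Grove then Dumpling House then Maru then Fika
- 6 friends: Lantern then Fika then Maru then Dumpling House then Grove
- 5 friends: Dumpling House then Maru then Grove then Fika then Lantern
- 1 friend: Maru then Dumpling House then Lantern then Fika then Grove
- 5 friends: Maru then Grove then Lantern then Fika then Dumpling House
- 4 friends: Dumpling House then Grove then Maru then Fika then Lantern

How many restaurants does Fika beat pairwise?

0

Fika against each rival (25 friends):
Fika vs Maru: Maru wins 19–6.
Fika–Lantern: Lantern 13–12.
Fika vs Grove: Grove wins 18–7.
Fika–Dumpling House: Dumpling House 14–11.
Fika beats no one; loses to Maru, Lantern, Grove, Dumpling House — 0 pairwise wins.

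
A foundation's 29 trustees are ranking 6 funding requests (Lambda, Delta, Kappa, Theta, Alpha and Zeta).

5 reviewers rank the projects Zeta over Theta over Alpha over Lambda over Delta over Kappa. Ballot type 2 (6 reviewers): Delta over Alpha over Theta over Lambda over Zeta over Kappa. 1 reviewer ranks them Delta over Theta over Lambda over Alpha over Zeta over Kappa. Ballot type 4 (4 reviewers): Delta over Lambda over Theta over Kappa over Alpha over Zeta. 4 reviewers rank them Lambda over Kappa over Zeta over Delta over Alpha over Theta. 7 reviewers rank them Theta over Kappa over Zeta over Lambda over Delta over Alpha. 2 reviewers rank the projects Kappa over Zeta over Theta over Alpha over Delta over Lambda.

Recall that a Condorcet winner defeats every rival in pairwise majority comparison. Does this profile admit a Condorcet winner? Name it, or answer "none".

Check each pair by majority over 29 ballots:
Lambda vs Delta: 16 to 13, Lambda.
Lambda vs Kappa: Lambda is ranked higher on 5+6+1+4+4 = 20 ballots, Kappa on 9. Lambda wins 20–9.
Lambda vs Theta: 4+4 = 8 for Lambda, 21 for Theta — Theta by 21–8.
Lambda vs Alpha: Lambda is ranked higher on 1+4+4+7 = 16 ballots, Alpha on 13. Lambda wins 16–13.
Lambda vs Zeta: 15 to 14, Lambda.
Delta vs Kappa: 16 to 13, Delta.
Delta vs Theta: 6+1+4+4 = 15 for Delta, 14 for Theta — Delta by 15–14.
Delta vs Alpha: Delta is ranked higher on 6+1+4+4+7 = 22 ballots, Alpha on 7. Delta wins 22–7.
Delta vs Zeta: Delta preferred on 6+1+4 = 11 ballots; Zeta wins 18–11.
Kappa vs Theta: Kappa is ranked higher on 4+2 = 6 ballots, Theta on 23. Theta wins 23–6.
Kappa vs Alpha: 17 to 12, Kappa.
Kappa vs Zeta: Kappa is ranked higher on 4+4+7+2 = 17 ballots, Zeta on 12. Kappa wins 17–12.
Theta vs Alpha: 5+1+4+7+2 = 19 for Theta, 10 for Alpha — Theta by 19–10.
Theta vs Zeta: Theta preferred on 6+1+4+7 = 18 ballots; Theta wins 18–11.
Alpha vs Zeta: 6+1+4 = 11 for Alpha, 18 for Zeta — Zeta by 18–11.
Each project drops at least one matchup (Lambda loses to Theta; Delta loses to Lambda; Kappa loses to Lambda; Theta loses to Delta; Alpha loses to Lambda; Zeta loses to Lambda); the cycle Lambda > Delta > Theta > Lambda rules out a Condorcet winner.

none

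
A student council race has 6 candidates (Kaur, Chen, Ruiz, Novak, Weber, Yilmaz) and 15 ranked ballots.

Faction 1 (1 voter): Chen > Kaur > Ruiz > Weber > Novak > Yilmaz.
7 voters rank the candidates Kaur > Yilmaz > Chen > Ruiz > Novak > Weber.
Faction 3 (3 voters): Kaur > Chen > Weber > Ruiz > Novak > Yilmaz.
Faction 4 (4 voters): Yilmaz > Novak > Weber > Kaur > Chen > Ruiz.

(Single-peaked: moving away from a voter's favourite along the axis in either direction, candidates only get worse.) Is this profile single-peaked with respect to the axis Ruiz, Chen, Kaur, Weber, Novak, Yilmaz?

no

Axis positions: Ruiz=1, Chen=2, Kaur=3, Weber=4, Novak=5, Yilmaz=6.
Faction 1 (peak Chen at position 2): ranking walks positions 2-3-1-4-5-6, expanding outward from the peak — single-peaked.
Faction 2: ranking walks positions 3-6-2-1-5-4; Yilmaz is ranked above Weber even though Weber lies between Yilmaz and the peak Kaur on the axis — preferences dip and rise again. Not single-peaked.
Faction 3 (peak Kaur at position 3): ranking walks positions 3-2-4-1-5-6, expanding outward from the peak — single-peaked.
Faction 4 (peak Yilmaz at position 6): ranking walks positions 6-5-4-3-2-1, expanding outward from the peak — single-peaked.
Faction 2 violates single-peakedness, so the profile is not single-peaked on this axis.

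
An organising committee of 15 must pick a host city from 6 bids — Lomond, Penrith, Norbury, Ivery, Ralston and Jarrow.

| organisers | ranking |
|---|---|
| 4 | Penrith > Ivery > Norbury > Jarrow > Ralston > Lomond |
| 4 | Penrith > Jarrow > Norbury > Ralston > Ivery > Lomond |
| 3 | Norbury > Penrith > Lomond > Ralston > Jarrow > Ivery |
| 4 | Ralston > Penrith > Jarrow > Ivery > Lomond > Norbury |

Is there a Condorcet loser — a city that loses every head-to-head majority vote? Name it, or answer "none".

Head-to-head results (15 organisers):
Lomond vs Penrith: Penrith, 15–0.
Lomond vs Norbury: Norbury wins 11–4.
Lomond vs Ivery: Lomond is ranked higher on 3 ballots, Ivery on 12. Ivery wins 12–3.
Lomond–Ralston: Ralston 12–3.
Lomond vs Jarrow: Jarrow wins 12–3.
Penrith vs Norbury: Penrith, 12–3.
Penrith vs Ivery: Penrith is ranked higher on 4+4+3+4 = 15 ballots, Ivery on 0. Penrith wins 15–0.
Penrith–Ralston: Penrith 11–4.
Penrith vs Jarrow: Penrith, 15–0.
Norbury vs Ivery: Norbury preferred on 4+3 = 7 ballots; Ivery wins 8–7.
Norbury vs Ralston: Norbury preferred on 4+4+3 = 11 ballots; Norbury wins 11–4.
Norbury–Jarrow: Jarrow 8–7.
Ivery vs Ralston: Ivery preferred on 4 ballots; Ralston wins 11–4.
Ivery vs Jarrow: Ivery is ranked higher on 4 ballots, Jarrow on 11. Jarrow wins 11–4.
Ralston vs Jarrow: Jarrow wins 8–7.
Lomond loses to every other city — it is the Condorcet loser.

Lomond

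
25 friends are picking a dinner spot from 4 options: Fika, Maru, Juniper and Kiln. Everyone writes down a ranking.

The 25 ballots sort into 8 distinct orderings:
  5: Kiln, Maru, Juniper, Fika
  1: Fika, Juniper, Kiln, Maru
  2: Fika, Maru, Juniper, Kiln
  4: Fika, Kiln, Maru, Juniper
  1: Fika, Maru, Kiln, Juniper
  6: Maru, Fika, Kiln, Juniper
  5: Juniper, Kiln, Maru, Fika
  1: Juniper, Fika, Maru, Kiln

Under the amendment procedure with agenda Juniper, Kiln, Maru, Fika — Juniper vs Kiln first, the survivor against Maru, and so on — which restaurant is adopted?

Fika

Round 1: Juniper vs Kiln — 9–16, Kiln advances.
Round 2: Kiln vs Maru — 15–10, Kiln advances.
Round 3: Kiln vs Fika — 10–15, Fika advances.
Fika survives the agenda.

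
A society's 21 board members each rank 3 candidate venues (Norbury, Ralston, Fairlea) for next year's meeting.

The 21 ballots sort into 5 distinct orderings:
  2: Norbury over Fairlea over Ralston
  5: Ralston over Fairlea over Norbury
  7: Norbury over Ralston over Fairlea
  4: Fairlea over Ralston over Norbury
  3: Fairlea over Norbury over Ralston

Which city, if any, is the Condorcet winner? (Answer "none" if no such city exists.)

none

Pairwise majorities:
Norbury vs Ralston: Norbury, 12–9.
Norbury vs Fairlea: Norbury preferred on 2+7 = 9 ballots; Fairlea wins 12–9.
Ralston vs Fairlea: Ralston preferred on 5+7 = 12 ballots; Ralston wins 12–9.
Each city drops at least one matchup (Norbury loses to Fairlea; Ralston loses to Norbury; Fairlea loses to Ralston); the cycle Norbury → Ralston → Fairlea → Norbury rules out a Condorcet winner.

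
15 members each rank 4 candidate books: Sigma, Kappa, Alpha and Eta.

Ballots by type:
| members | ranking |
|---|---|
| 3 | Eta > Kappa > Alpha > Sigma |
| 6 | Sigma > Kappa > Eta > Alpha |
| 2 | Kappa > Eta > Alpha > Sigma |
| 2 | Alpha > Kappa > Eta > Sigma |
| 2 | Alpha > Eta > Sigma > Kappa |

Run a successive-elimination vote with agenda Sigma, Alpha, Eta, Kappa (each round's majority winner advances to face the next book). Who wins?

Round 1: Sigma vs Alpha — 6–9, Alpha advances.
Round 2: Alpha vs Eta — 4–11, Eta advances.
Round 3: Eta vs Kappa — 5–10, Kappa advances.
Kappa survives the agenda.

Kappa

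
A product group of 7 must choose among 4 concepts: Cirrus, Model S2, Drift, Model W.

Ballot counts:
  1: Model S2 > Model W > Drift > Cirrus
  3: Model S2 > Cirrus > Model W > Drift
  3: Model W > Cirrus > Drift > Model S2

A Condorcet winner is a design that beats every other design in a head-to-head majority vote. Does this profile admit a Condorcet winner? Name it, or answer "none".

Model S2

Pairwise majorities:
Cirrus vs Model S2: Model S2 wins 4–3.
Cirrus vs Drift: 6 to 1, Cirrus.
Cirrus vs Model W: Model W wins 4–3.
Model S2 vs Drift: 4 to 3, Model S2.
Model S2 vs Model W: Model S2 wins 4–3.
Drift vs Model W: Drift is ranked higher on 0 ballots, Model W on 7. Model W wins 7–0.
Model S2 wins every pairwise contest, so Model S2 is the Condorcet winner.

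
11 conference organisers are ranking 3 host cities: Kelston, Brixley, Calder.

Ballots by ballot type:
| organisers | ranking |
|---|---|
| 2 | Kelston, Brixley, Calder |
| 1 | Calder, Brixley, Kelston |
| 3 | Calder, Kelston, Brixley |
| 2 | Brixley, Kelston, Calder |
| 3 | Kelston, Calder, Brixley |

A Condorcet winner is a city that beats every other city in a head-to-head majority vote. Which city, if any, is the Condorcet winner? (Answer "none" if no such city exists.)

Kelston

Head-to-head results (11 organisers):
Kelston vs Brixley: 2+3+3 = 8 for Kelston, 3 for Brixley — Kelston by 8–3.
Kelston vs Calder: Kelston is ranked higher on 2+2+3 = 7 ballots, Calder on 4. Kelston wins 7–4.
Brixley vs Calder: Calder, 7–4.
Kelston defeats every rival head-to-head and is the Condorcet winner.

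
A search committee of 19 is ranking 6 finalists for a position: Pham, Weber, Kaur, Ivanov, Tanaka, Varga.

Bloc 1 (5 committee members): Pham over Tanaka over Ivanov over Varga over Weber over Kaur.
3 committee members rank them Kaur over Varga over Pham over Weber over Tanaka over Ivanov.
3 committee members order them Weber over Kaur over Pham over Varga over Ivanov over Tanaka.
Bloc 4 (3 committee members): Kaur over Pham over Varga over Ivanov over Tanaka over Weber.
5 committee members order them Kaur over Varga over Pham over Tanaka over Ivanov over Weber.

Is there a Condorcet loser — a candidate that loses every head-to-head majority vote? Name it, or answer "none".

Weber

Head-to-head results (19 committee members):
Pham vs Weber: Pham is ranked higher on 5+3+3+5 = 16 ballots, Weber on 3. Pham wins 16–3.
Pham vs Kaur: Pham preferred on 5 ballots; Kaur wins 14–5.
Pham vs Ivanov: Pham, 19–0.
Pham vs Tanaka: 5+3+3+3+5 = 19 for Pham, 0 for Tanaka — Pham by 19–0.
Pham vs Varga: Pham wins 11–8.
Weber vs Kaur: Weber is ranked higher on 5+3 = 8 ballots, Kaur on 11. Kaur wins 11–8.
Weber vs Ivanov: 6 to 13, Ivanov.
Weber vs Tanaka: Weber is ranked higher on 3+3 = 6 ballots, Tanaka on 13. Tanaka wins 13–6.
Weber–Varga: Varga 16–3.
Kaur vs Ivanov: Kaur, 14–5.
Kaur–Tanaka: Kaur 14–5.
Kaur vs Varga: Kaur wins 14–5.
Ivanov–Tanaka: Tanaka 13–6.
Ivanov vs Varga: Varga wins 14–5.
Tanaka vs Varga: Varga wins 14–5.
Weber is beaten in every head-to-head and is the Condorcet loser.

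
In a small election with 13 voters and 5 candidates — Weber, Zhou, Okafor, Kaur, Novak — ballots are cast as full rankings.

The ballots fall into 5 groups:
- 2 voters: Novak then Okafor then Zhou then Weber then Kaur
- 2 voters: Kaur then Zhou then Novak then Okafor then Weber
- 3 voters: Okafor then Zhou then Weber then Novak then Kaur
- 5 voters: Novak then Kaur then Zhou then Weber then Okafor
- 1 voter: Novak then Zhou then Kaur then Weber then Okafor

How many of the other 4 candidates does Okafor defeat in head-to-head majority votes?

1

Okafor against each rival (13 voters):
Okafor vs Weber: Okafor wins 7–6.
Okafor vs Zhou: 5 to 8, Zhou.
Okafor–Kaur: Kaur 8–5.
Okafor vs Novak: Okafor is ranked higher on 3 ballots, Novak on 10. Novak wins 10–3.
Okafor beats Weber; loses to Zhou, Kaur, Novak — 1 pairwise win.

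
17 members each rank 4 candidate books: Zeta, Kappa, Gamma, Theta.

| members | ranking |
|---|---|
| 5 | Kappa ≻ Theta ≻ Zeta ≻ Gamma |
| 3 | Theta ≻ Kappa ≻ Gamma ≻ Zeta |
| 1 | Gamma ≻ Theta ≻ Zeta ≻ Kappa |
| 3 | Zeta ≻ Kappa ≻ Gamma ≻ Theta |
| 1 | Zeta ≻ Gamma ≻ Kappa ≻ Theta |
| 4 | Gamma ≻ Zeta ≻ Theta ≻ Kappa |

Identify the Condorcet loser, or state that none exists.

Head-to-head results (17 members):
Zeta vs Kappa: Zeta, 9–8.
Zeta vs Gamma: Zeta preferred on 5+3+1 = 9 ballots; Zeta wins 9–8.
Zeta–Theta: Theta 9–8.
Kappa vs Gamma: Kappa is ranked higher on 5+3+3 = 11 ballots, Gamma on 6. Kappa wins 11–6.
Kappa vs Theta: 9 to 8, Kappa.
Gamma vs Theta: 1+3+1+4 = 9 for Gamma, 8 for Theta — Gamma by 9–8.
Each book has at least one pairwise win (Zeta beats Kappa; Kappa beats Gamma; Gamma beats Theta; Theta beats Zeta) — no Condorcet loser.

none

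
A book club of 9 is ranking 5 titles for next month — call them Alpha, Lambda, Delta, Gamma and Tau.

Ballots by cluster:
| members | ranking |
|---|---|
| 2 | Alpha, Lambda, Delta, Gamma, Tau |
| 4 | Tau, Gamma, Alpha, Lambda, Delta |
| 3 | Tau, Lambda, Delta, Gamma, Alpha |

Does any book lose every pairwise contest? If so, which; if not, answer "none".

Head-to-head results (9 members):
Alpha vs Lambda: Alpha preferred on 2+4 = 6 ballots; Alpha wins 6–3.
Alpha vs Delta: 2+4 = 6 for Alpha, 3 for Delta — Alpha by 6–3.
Alpha–Gamma: Gamma 7–2.
Alpha vs Tau: Alpha preferred on 2 ballots; Tau wins 7–2.
Lambda vs Delta: Lambda, 9–0.
Lambda vs Gamma: 5 to 4, Lambda.
Lambda vs Tau: 2 for Lambda, 7 for Tau — Tau by 7–2.
Delta vs Gamma: Delta preferred on 2+3 = 5 ballots; Delta wins 5–4.
Delta vs Tau: 2 for Delta, 7 for Tau — Tau by 7–2.
Gamma vs Tau: Tau, 7–2.
Every book wins at least one matchup (Alpha beats Lambda; Lambda beats Delta; Delta beats Gamma; Gamma beats Alpha; Tau beats Alpha), so there is no Condorcet loser.

none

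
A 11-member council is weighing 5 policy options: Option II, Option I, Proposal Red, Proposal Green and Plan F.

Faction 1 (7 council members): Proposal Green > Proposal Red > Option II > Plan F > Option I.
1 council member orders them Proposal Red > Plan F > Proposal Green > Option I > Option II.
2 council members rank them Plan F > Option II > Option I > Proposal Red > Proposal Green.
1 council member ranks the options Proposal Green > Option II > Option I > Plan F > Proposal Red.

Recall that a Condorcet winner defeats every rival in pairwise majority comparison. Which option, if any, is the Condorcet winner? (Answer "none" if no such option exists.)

Proposal Green

Check each pair by majority over 11 ballots:
Option II–Option I: Option II 10–1.
Option II vs Proposal Red: Option II is ranked higher on 2+1 = 3 ballots, Proposal Red on 8. Proposal Red wins 8–3.
Option II–Proposal Green: Proposal Green 9–2.
Option II vs Plan F: Option II, 8–3.
Option I vs Proposal Red: Proposal Red, 8–3.
Option I vs Proposal Green: Proposal Green, 9–2.
Option I vs Plan F: 1 for Option I, 10 for Plan F — Plan F by 10–1.
Proposal Red vs Proposal Green: Proposal Green, 8–3.
Proposal Red vs Plan F: Proposal Red is ranked higher on 7+1 = 8 ballots, Plan F on 3. Proposal Red wins 8–3.
Proposal Green vs Plan F: 8 to 3, Proposal Green.
Proposal Green defeats every rival head-to-head and is the Condorcet winner.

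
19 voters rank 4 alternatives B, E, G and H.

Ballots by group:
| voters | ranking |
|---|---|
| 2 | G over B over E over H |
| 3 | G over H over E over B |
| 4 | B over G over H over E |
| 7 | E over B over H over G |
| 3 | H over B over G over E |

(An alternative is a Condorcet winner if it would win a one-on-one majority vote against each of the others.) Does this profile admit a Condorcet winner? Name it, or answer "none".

Check each pair by majority over 19 ballots:
B vs E: 2+4+3 = 9 for B, 10 for E — E by 10–9.
B vs G: 14 to 5, B.
B vs H: B preferred on 2+4+7 = 13 ballots; B wins 13–6.
E vs G: E preferred on 7 ballots; G wins 12–7.
E vs H: E is ranked higher on 2+7 = 9 ballots, H on 10. H wins 10–9.
G vs H: G preferred on 2+3+4 = 9 ballots; H wins 10–9.
Every alternative loses at least once (B loses to E; E loses to G; G loses to B; H loses to B). The majority relation contains the cycle B → G → E → B, so there is no Condorcet winner.

none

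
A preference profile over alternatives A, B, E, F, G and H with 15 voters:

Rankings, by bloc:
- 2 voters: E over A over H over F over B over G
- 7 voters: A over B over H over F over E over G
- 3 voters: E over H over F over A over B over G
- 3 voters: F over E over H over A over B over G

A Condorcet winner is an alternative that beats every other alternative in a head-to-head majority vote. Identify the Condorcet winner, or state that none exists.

none

Head-to-head results (15 voters):
A vs B: A wins 15–0.
A vs E: E wins 8–7.
A vs F: A, 9–6.
A–G: A 15–0.
A vs H: A, 9–6.
B vs E: E, 8–7.
B–F: F 8–7.
B vs G: B, 15–0.
B vs H: H wins 8–7.
E–F: F 10–5.
E–G: E 15–0.
E–H: E 8–7.
F vs G: F, 15–0.
F vs H: H, 12–3.
G vs H: H, 15–0.
Each alternative drops at least one matchup (A loses to E; B loses to A; E loses to F; F loses to A; G loses to A; H loses to A); the cycle A beats F beats E beats A rules out a Condorcet winner.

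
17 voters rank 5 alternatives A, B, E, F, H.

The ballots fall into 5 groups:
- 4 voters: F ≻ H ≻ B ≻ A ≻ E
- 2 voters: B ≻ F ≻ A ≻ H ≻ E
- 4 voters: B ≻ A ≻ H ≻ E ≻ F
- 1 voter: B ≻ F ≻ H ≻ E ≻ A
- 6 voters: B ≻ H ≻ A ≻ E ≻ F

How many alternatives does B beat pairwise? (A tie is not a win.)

B against each rival (17 voters):
B vs A: B wins 17–0.
B vs E: B wins 17–0.
B vs F: B wins 13–4.
B vs H: B preferred on 2+4+1+6 = 13 ballots; B wins 13–4.
B beats A, E, F, H — 4 pairwise wins.

4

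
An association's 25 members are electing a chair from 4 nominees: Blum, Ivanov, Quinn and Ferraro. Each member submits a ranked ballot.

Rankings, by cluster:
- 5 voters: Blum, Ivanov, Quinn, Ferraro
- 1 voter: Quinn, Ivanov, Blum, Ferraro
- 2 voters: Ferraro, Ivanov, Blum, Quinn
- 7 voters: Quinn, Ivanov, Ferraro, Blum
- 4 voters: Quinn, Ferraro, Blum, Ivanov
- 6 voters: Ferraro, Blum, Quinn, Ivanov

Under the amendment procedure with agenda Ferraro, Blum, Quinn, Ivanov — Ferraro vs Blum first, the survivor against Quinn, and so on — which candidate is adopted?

Round 1: Ferraro vs Blum — 19–6, Ferraro advances.
Round 2: Ferraro vs Quinn — 8–17, Quinn advances.
Round 3: Quinn vs Ivanov — 18–7, Quinn advances.
The agenda winner is Quinn.

Quinn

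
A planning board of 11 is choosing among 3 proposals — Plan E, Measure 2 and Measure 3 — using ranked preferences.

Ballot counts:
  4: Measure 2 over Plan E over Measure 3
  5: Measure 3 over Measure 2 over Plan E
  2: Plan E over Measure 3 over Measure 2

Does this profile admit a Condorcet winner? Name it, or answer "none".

Head-to-head results (11 council members):
Plan E vs Measure 2: Plan E preferred on 2 ballots; Measure 2 wins 9–2.
Plan E vs Measure 3: 6 to 5, Plan E.
Measure 2 vs Measure 3: Measure 2 preferred on 4 ballots; Measure 3 wins 7–4.
Each option drops at least one matchup (Plan E loses to Measure 2; Measure 2 loses to Measure 3; Measure 3 loses to Plan E); the cycle Plan E → Measure 3 → Measure 2 → Plan E rules out a Condorcet winner.

none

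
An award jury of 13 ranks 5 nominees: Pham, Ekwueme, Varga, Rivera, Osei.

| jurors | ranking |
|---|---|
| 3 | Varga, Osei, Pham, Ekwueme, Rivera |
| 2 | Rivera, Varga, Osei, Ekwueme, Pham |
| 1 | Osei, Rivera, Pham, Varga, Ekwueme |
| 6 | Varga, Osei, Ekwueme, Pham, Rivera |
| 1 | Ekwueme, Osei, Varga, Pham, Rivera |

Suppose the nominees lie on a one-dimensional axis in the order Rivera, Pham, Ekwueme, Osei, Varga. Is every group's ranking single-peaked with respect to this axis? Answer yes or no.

Axis positions: Rivera=1, Pham=2, Ekwueme=3, Osei=4, Varga=5.
Group 1: ranking walks positions 5-4-2-3-1; Pham is ranked above Ekwueme even though Ekwueme lies between Pham and the peak Varga on the axis — preferences dip and rise again. Not single-peaked.
Group 2: ranking walks positions 1-5-4-3-2; Varga is ranked above Pham even though Pham lies between Varga and the peak Rivera on the axis — preferences dip and rise again. Not single-peaked.
Group 3: ranking walks positions 4-1-2-5-3; Rivera is ranked above Ekwueme even though Ekwueme lies between Rivera and the peak Osei on the axis — preferences dip and rise again. Not single-peaked.
Group 4 (peak Varga at position 5): ranking walks positions 5-4-3-2-1, expanding outward from the peak — single-peaked.
Group 5 (peak Ekwueme at position 3): ranking walks positions 3-4-5-2-1, expanding outward from the peak — single-peaked.
Group 1 violates single-peakedness, so the profile is not single-peaked on this axis.

no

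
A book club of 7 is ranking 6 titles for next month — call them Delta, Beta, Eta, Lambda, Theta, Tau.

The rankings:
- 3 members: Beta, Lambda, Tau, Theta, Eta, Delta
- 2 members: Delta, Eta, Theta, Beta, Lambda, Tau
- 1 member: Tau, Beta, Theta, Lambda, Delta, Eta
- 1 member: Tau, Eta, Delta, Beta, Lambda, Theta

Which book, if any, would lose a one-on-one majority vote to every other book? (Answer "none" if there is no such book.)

Pairwise majorities:
Delta vs Beta: Delta is ranked higher on 2+1 = 3 ballots, Beta on 4. Beta wins 4–3.
Delta vs Eta: 3 to 4, Eta.
Delta vs Lambda: Delta preferred on 2+1 = 3 ballots; Lambda wins 4–3.
Delta vs Theta: 2+1 = 3 for Delta, 4 for Theta — Theta by 4–3.
Delta vs Tau: Delta preferred on 2 ballots; Tau wins 5–2.
Beta–Eta: Beta 4–3.
Beta vs Lambda: Beta, 7–0.
Beta vs Theta: 5 to 2, Beta.
Beta–Tau: Beta 5–2.
Eta vs Lambda: 3 to 4, Lambda.
Eta vs Theta: Eta preferred on 2+1 = 3 ballots; Theta wins 4–3.
Eta vs Tau: Tau wins 5–2.
Lambda vs Theta: Lambda preferred on 3+1 = 4 ballots; Lambda wins 4–3.
Lambda vs Tau: Lambda is ranked higher on 3+2 = 5 ballots, Tau on 2. Lambda wins 5–2.
Theta vs Tau: 2 for Theta, 5 for Tau — Tau by 5–2.
Only Delta has no wins; Delta is the Condorcet loser.

Delta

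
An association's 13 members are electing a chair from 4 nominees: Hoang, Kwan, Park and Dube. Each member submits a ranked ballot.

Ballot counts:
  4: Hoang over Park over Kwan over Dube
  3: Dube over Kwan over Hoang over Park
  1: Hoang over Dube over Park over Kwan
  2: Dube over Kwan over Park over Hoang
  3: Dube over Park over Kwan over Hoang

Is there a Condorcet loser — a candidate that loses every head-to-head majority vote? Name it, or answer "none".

Head-to-head results (13 voters):
Hoang vs Kwan: Kwan, 8–5.
Hoang vs Park: Hoang wins 8–5.
Hoang vs Dube: Hoang preferred on 4+1 = 5 ballots; Dube wins 8–5.
Kwan vs Park: 5 to 8, Park.
Kwan vs Dube: Dube wins 9–4.
Park vs Dube: Dube wins 9–4.
Each candidate has at least one pairwise win (Hoang beats Park; Kwan beats Hoang; Park beats Kwan; Dube beats Hoang) — no Condorcet loser.

none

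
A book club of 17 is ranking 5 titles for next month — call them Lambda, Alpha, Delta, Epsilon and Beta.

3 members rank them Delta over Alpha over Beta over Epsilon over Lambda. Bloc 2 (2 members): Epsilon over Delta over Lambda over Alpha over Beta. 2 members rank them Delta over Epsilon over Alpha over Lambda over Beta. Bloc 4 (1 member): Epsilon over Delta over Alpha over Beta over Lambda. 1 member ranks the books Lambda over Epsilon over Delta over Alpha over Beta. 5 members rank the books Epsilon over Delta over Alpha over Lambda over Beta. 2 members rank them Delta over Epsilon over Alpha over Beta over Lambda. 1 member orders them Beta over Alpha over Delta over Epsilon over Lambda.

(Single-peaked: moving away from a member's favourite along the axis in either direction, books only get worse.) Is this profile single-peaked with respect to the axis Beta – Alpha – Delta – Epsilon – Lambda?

Axis positions: Beta=1, Alpha=2, Delta=3, Epsilon=4, Lambda=5.
Bloc 1 (peak Delta at position 3): ranking walks positions 3-2-1-4-5, expanding outward from the peak — single-peaked.
Bloc 2 (peak Epsilon at position 4): ranking walks positions 4-3-5-2-1, expanding outward from the peak — single-peaked.
Bloc 3 (peak Delta at position 3): ranking walks positions 3-4-2-5-1, expanding outward from the peak — single-peaked.
Bloc 4 (peak Epsilon at position 4): ranking walks positions 4-3-2-1-5, expanding outward from the peak — single-peaked.
Bloc 5 (peak Lambda at position 5): ranking walks positions 5-4-3-2-1, expanding outward from the peak — single-peaked.
Bloc 6 (peak Epsilon at position 4): ranking walks positions 4-3-2-5-1, expanding outward from the peak — single-peaked.
Bloc 7 (peak Delta at position 3): ranking walks positions 3-4-2-1-5, expanding outward from the peak — single-peaked.
Bloc 8 (peak Beta at position 1): ranking walks positions 1-2-3-4-5, expanding outward from the peak — single-peaked.
Every ranking is single-peaked on this axis.

yes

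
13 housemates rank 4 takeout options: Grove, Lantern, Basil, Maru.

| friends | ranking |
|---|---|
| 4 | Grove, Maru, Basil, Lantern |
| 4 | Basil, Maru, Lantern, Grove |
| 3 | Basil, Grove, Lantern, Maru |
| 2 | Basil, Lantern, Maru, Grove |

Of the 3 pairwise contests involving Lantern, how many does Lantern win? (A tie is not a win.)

Lantern against each rival (13 friends):
Lantern vs Grove: Grove, 7–6.
Lantern vs Basil: Lantern preferred on 0 ballots; Basil wins 13–0.
Lantern vs Maru: Lantern is ranked higher on 3+2 = 5 ballots, Maru on 8. Maru wins 8–5.
Lantern beats no one; loses to Grove, Basil, Maru — 0 pairwise wins.

0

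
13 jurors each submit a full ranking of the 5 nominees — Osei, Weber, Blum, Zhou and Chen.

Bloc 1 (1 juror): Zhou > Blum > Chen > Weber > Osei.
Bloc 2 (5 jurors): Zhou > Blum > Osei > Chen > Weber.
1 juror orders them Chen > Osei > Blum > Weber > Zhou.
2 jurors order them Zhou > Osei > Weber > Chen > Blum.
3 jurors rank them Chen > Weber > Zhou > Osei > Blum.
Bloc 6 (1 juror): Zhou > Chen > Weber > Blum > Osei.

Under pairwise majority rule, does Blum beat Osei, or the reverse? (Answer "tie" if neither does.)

Ballots ranking Blum above Osei: 1 + 5 + 1 = 7.
Ballots ranking Osei above Blum: 13 − 7 = 6.
Blum wins the head-to-head 7–6.

Blum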